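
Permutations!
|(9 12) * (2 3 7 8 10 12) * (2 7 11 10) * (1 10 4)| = |(1 10 12 9 7 8 2 3 11 4)| = 10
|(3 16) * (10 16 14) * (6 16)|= |(3 14 10 6 16)|= 5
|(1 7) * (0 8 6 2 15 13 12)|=|(0 8 6 2 15 13 12)(1 7)|=14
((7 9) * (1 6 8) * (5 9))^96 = (9) = [0, 1, 2, 3, 4, 5, 6, 7, 8, 9]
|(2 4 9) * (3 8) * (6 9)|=4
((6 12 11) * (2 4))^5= [0, 1, 4, 3, 2, 5, 11, 7, 8, 9, 10, 12, 6]= (2 4)(6 11 12)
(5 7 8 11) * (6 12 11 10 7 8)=(5 8 10 7 6 12 11)=[0, 1, 2, 3, 4, 8, 12, 6, 10, 9, 7, 5, 11]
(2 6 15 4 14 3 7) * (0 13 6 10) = [13, 1, 10, 7, 14, 5, 15, 2, 8, 9, 0, 11, 12, 6, 3, 4] = (0 13 6 15 4 14 3 7 2 10)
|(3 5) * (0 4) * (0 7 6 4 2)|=|(0 2)(3 5)(4 7 6)|=6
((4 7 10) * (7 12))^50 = (4 7)(10 12) = [0, 1, 2, 3, 7, 5, 6, 4, 8, 9, 12, 11, 10]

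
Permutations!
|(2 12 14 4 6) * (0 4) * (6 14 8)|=12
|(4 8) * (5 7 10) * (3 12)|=6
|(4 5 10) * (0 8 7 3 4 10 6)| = |(10)(0 8 7 3 4 5 6)| = 7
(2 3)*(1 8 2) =(1 8 2 3) =[0, 8, 3, 1, 4, 5, 6, 7, 2]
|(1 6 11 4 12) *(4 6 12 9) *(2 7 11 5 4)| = |(1 12)(2 7 11 6 5 4 9)| = 14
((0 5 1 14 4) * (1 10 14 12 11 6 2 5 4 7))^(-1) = (0 4)(1 7 14 10 5 2 6 11 12) = [4, 7, 6, 3, 0, 2, 11, 14, 8, 9, 5, 12, 1, 13, 10]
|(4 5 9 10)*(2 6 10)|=|(2 6 10 4 5 9)|=6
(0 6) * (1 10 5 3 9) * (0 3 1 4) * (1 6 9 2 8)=(0 9 4)(1 10 5 6 3 2 8)=[9, 10, 8, 2, 0, 6, 3, 7, 1, 4, 5]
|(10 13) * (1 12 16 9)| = 4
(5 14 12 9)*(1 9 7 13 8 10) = (1 9 5 14 12 7 13 8 10) = [0, 9, 2, 3, 4, 14, 6, 13, 10, 5, 1, 11, 7, 8, 12]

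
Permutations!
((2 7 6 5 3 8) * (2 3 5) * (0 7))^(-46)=(8)(0 6)(2 7)=[6, 1, 7, 3, 4, 5, 0, 2, 8]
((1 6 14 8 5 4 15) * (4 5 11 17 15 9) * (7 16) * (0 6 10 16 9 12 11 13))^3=(0 8 6 13 14)(1 7 12 15 16 4 17 10 9 11)=[8, 7, 2, 3, 17, 5, 13, 12, 6, 11, 9, 1, 15, 14, 0, 16, 4, 10]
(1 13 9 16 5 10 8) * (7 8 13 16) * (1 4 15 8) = (1 16 5 10 13 9 7)(4 15 8) = [0, 16, 2, 3, 15, 10, 6, 1, 4, 7, 13, 11, 12, 9, 14, 8, 5]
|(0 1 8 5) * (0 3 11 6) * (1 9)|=|(0 9 1 8 5 3 11 6)|=8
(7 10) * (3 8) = (3 8)(7 10) = [0, 1, 2, 8, 4, 5, 6, 10, 3, 9, 7]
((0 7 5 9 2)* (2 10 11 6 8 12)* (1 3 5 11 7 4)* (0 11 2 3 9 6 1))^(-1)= [4, 11, 7, 12, 0, 3, 5, 10, 6, 1, 9, 2, 8]= (0 4)(1 11 2 7 10 9)(3 12 8 6 5)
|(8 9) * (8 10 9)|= |(9 10)|= 2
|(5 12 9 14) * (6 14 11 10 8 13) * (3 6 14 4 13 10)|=18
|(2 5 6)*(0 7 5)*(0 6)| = 6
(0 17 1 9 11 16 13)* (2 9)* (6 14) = (0 17 1 2 9 11 16 13)(6 14) = [17, 2, 9, 3, 4, 5, 14, 7, 8, 11, 10, 16, 12, 0, 6, 15, 13, 1]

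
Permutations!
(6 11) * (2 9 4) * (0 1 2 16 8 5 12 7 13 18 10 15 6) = [1, 2, 9, 3, 16, 12, 11, 13, 5, 4, 15, 0, 7, 18, 14, 6, 8, 17, 10] = (0 1 2 9 4 16 8 5 12 7 13 18 10 15 6 11)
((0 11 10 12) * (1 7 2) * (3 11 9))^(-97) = (0 12 10 11 3 9)(1 2 7) = [12, 2, 7, 9, 4, 5, 6, 1, 8, 0, 11, 3, 10]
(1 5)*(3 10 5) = [0, 3, 2, 10, 4, 1, 6, 7, 8, 9, 5] = (1 3 10 5)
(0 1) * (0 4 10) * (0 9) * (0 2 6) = (0 1 4 10 9 2 6) = [1, 4, 6, 3, 10, 5, 0, 7, 8, 2, 9]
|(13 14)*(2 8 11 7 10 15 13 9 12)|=10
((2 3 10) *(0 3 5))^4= [5, 1, 10, 0, 4, 2, 6, 7, 8, 9, 3]= (0 5 2 10 3)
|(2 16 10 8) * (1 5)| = |(1 5)(2 16 10 8)| = 4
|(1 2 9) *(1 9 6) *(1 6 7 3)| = 4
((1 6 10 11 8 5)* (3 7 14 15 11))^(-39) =(1 6 10 3 7 14 15 11 8 5) =[0, 6, 2, 7, 4, 1, 10, 14, 5, 9, 3, 8, 12, 13, 15, 11]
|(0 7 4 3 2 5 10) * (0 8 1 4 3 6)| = |(0 7 3 2 5 10 8 1 4 6)| = 10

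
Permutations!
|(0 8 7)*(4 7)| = 4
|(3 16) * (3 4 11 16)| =|(4 11 16)| =3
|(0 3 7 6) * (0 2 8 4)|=|(0 3 7 6 2 8 4)|=7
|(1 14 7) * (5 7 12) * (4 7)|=|(1 14 12 5 4 7)|=6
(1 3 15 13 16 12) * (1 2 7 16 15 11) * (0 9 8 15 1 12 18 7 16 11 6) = (0 9 8 15 13 1 3 6)(2 16 18 7 11 12) = [9, 3, 16, 6, 4, 5, 0, 11, 15, 8, 10, 12, 2, 1, 14, 13, 18, 17, 7]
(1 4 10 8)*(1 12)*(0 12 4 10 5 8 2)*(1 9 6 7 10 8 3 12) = (0 1 8 4 5 3 12 9 6 7 10 2) = [1, 8, 0, 12, 5, 3, 7, 10, 4, 6, 2, 11, 9]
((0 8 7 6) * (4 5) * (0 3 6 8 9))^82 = (9) = [0, 1, 2, 3, 4, 5, 6, 7, 8, 9]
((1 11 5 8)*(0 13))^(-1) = (0 13)(1 8 5 11) = [13, 8, 2, 3, 4, 11, 6, 7, 5, 9, 10, 1, 12, 0]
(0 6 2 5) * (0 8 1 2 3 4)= (0 6 3 4)(1 2 5 8)= [6, 2, 5, 4, 0, 8, 3, 7, 1]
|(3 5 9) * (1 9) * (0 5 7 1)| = |(0 5)(1 9 3 7)| = 4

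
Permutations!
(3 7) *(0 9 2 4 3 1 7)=(0 9 2 4 3)(1 7)=[9, 7, 4, 0, 3, 5, 6, 1, 8, 2]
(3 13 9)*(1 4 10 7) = (1 4 10 7)(3 13 9) = [0, 4, 2, 13, 10, 5, 6, 1, 8, 3, 7, 11, 12, 9]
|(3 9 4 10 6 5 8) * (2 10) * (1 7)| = |(1 7)(2 10 6 5 8 3 9 4)| = 8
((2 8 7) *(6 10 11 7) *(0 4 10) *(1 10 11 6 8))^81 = (0 4 11 7 2 1 10 6) = [4, 10, 1, 3, 11, 5, 0, 2, 8, 9, 6, 7]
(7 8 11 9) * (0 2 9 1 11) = [2, 11, 9, 3, 4, 5, 6, 8, 0, 7, 10, 1] = (0 2 9 7 8)(1 11)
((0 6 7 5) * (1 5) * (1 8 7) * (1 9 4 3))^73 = (0 4 5 9 1 6 3)(7 8) = [4, 6, 2, 0, 5, 9, 3, 8, 7, 1]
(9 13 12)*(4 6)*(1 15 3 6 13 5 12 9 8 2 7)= (1 15 3 6 4 13 9 5 12 8 2 7)= [0, 15, 7, 6, 13, 12, 4, 1, 2, 5, 10, 11, 8, 9, 14, 3]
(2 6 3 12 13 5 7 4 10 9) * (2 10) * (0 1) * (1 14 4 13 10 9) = (0 14 4 2 6 3 12 10 1)(5 7 13) = [14, 0, 6, 12, 2, 7, 3, 13, 8, 9, 1, 11, 10, 5, 4]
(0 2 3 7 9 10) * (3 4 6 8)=(0 2 4 6 8 3 7 9 10)=[2, 1, 4, 7, 6, 5, 8, 9, 3, 10, 0]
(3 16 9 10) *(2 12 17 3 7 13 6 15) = (2 12 17 3 16 9 10 7 13 6 15) = [0, 1, 12, 16, 4, 5, 15, 13, 8, 10, 7, 11, 17, 6, 14, 2, 9, 3]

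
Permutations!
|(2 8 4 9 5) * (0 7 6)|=15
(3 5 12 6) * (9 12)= [0, 1, 2, 5, 4, 9, 3, 7, 8, 12, 10, 11, 6]= (3 5 9 12 6)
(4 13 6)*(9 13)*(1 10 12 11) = (1 10 12 11)(4 9 13 6) = [0, 10, 2, 3, 9, 5, 4, 7, 8, 13, 12, 1, 11, 6]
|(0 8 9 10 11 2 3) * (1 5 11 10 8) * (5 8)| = 8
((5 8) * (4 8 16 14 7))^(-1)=(4 7 14 16 5 8)=[0, 1, 2, 3, 7, 8, 6, 14, 4, 9, 10, 11, 12, 13, 16, 15, 5]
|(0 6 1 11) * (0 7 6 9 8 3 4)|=|(0 9 8 3 4)(1 11 7 6)|=20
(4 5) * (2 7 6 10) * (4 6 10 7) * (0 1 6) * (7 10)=(0 1 6 10 2 4 5)=[1, 6, 4, 3, 5, 0, 10, 7, 8, 9, 2]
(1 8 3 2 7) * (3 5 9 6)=(1 8 5 9 6 3 2 7)=[0, 8, 7, 2, 4, 9, 3, 1, 5, 6]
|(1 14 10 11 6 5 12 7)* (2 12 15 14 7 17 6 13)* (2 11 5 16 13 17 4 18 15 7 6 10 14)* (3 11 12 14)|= |(1 6 16 13 12 4 18 15 2 14 3 11 17 10 5 7)|= 16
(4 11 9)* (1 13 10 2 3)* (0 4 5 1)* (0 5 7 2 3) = (0 4 11 9 7 2)(1 13 10 3 5) = [4, 13, 0, 5, 11, 1, 6, 2, 8, 7, 3, 9, 12, 10]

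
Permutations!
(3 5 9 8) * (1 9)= [0, 9, 2, 5, 4, 1, 6, 7, 3, 8]= (1 9 8 3 5)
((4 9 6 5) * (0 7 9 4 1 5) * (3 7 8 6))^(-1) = (0 6 8)(1 5)(3 9 7) = [6, 5, 2, 9, 4, 1, 8, 3, 0, 7]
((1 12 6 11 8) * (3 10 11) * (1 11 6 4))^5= [0, 4, 2, 6, 12, 5, 10, 7, 11, 9, 3, 8, 1]= (1 4 12)(3 6 10)(8 11)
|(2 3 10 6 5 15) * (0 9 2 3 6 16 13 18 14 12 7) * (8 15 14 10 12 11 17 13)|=|(0 9 2 6 5 14 11 17 13 18 10 16 8 15 3 12 7)|=17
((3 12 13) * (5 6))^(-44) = [0, 1, 2, 12, 4, 5, 6, 7, 8, 9, 10, 11, 13, 3] = (3 12 13)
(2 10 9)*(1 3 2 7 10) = (1 3 2)(7 10 9) = [0, 3, 1, 2, 4, 5, 6, 10, 8, 7, 9]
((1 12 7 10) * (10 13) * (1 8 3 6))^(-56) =(13) =[0, 1, 2, 3, 4, 5, 6, 7, 8, 9, 10, 11, 12, 13]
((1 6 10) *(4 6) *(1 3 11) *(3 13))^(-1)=[0, 11, 2, 13, 1, 5, 4, 7, 8, 9, 6, 3, 12, 10]=(1 11 3 13 10 6 4)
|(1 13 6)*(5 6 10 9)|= 6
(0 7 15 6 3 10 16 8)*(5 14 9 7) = (0 5 14 9 7 15 6 3 10 16 8) = [5, 1, 2, 10, 4, 14, 3, 15, 0, 7, 16, 11, 12, 13, 9, 6, 8]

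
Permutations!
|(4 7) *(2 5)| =2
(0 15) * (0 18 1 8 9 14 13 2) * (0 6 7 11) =[15, 8, 6, 3, 4, 5, 7, 11, 9, 14, 10, 0, 12, 2, 13, 18, 16, 17, 1] =(0 15 18 1 8 9 14 13 2 6 7 11)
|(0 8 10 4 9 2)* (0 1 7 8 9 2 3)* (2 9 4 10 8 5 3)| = |(10)(0 4 9 2 1 7 5 3)| = 8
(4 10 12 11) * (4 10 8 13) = (4 8 13)(10 12 11) = [0, 1, 2, 3, 8, 5, 6, 7, 13, 9, 12, 10, 11, 4]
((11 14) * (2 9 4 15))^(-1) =(2 15 4 9)(11 14) =[0, 1, 15, 3, 9, 5, 6, 7, 8, 2, 10, 14, 12, 13, 11, 4]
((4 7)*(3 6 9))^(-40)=(3 9 6)=[0, 1, 2, 9, 4, 5, 3, 7, 8, 6]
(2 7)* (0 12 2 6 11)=(0 12 2 7 6 11)=[12, 1, 7, 3, 4, 5, 11, 6, 8, 9, 10, 0, 2]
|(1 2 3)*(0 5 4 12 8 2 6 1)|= |(0 5 4 12 8 2 3)(1 6)|= 14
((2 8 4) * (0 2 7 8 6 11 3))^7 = (0 6 3 2 11)(4 7 8) = [6, 1, 11, 2, 7, 5, 3, 8, 4, 9, 10, 0]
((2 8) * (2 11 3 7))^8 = (2 3 8 7 11) = [0, 1, 3, 8, 4, 5, 6, 11, 7, 9, 10, 2]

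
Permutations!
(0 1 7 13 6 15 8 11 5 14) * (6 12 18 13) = [1, 7, 2, 3, 4, 14, 15, 6, 11, 9, 10, 5, 18, 12, 0, 8, 16, 17, 13] = (0 1 7 6 15 8 11 5 14)(12 18 13)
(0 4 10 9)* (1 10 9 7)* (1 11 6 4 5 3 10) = [5, 1, 2, 10, 9, 3, 4, 11, 8, 0, 7, 6] = (0 5 3 10 7 11 6 4 9)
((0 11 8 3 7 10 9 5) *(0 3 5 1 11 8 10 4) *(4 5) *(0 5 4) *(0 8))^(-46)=(1 10)(3 4)(5 7)(9 11)=[0, 10, 2, 4, 3, 7, 6, 5, 8, 11, 1, 9]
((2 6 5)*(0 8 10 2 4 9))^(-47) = (0 8 10 2 6 5 4 9) = [8, 1, 6, 3, 9, 4, 5, 7, 10, 0, 2]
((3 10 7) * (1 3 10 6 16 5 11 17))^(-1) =(1 17 11 5 16 6 3)(7 10) =[0, 17, 2, 1, 4, 16, 3, 10, 8, 9, 7, 5, 12, 13, 14, 15, 6, 11]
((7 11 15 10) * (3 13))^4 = (15) = [0, 1, 2, 3, 4, 5, 6, 7, 8, 9, 10, 11, 12, 13, 14, 15]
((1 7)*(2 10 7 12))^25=[0, 1, 2, 3, 4, 5, 6, 7, 8, 9, 10, 11, 12]=(12)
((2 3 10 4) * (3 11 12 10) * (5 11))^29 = (2 4 10 12 11 5) = [0, 1, 4, 3, 10, 2, 6, 7, 8, 9, 12, 5, 11]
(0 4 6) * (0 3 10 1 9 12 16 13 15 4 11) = [11, 9, 2, 10, 6, 5, 3, 7, 8, 12, 1, 0, 16, 15, 14, 4, 13] = (0 11)(1 9 12 16 13 15 4 6 3 10)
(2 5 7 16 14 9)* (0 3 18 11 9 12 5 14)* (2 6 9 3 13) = (0 13 2 14 12 5 7 16)(3 18 11)(6 9) = [13, 1, 14, 18, 4, 7, 9, 16, 8, 6, 10, 3, 5, 2, 12, 15, 0, 17, 11]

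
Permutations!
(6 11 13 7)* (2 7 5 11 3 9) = [0, 1, 7, 9, 4, 11, 3, 6, 8, 2, 10, 13, 12, 5] = (2 7 6 3 9)(5 11 13)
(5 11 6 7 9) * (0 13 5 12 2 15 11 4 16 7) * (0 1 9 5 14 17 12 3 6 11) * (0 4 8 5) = [13, 9, 15, 6, 16, 8, 1, 0, 5, 3, 10, 11, 2, 14, 17, 4, 7, 12] = (0 13 14 17 12 2 15 4 16 7)(1 9 3 6)(5 8)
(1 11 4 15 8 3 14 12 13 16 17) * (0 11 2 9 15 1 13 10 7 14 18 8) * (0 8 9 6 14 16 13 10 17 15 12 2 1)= (0 11 4)(2 6 14)(3 18 9 12 17 10 7 16 15 8)= [11, 1, 6, 18, 0, 5, 14, 16, 3, 12, 7, 4, 17, 13, 2, 8, 15, 10, 9]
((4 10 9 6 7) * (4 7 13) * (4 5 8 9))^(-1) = (4 10)(5 13 6 9 8) = [0, 1, 2, 3, 10, 13, 9, 7, 5, 8, 4, 11, 12, 6]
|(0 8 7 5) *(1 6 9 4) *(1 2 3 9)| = 4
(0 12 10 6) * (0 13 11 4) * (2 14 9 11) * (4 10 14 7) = (0 12 14 9 11 10 6 13 2 7 4) = [12, 1, 7, 3, 0, 5, 13, 4, 8, 11, 6, 10, 14, 2, 9]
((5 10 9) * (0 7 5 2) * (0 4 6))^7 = (0 6 4 2 9 10 5 7) = [6, 1, 9, 3, 2, 7, 4, 0, 8, 10, 5]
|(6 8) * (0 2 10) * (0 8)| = |(0 2 10 8 6)| = 5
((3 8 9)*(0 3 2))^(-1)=(0 2 9 8 3)=[2, 1, 9, 0, 4, 5, 6, 7, 3, 8]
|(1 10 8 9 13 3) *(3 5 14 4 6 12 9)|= |(1 10 8 3)(4 6 12 9 13 5 14)|= 28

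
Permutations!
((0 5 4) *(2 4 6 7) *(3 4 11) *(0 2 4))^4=[4, 1, 5, 7, 0, 2, 11, 3, 8, 9, 10, 6]=(0 4)(2 5)(3 7)(6 11)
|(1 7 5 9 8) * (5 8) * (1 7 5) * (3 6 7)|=12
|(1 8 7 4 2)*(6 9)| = 10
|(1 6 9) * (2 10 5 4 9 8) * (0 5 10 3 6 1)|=4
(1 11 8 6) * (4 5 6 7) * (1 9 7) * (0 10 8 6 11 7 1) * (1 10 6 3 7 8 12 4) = [6, 8, 2, 7, 5, 11, 9, 1, 0, 10, 12, 3, 4] = (0 6 9 10 12 4 5 11 3 7 1 8)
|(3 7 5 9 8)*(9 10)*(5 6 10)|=|(3 7 6 10 9 8)|=6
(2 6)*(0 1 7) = (0 1 7)(2 6) = [1, 7, 6, 3, 4, 5, 2, 0]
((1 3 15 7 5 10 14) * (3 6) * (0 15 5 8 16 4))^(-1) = (0 4 16 8 7 15)(1 14 10 5 3 6) = [4, 14, 2, 6, 16, 3, 1, 15, 7, 9, 5, 11, 12, 13, 10, 0, 8]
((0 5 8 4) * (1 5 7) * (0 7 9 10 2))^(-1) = (0 2 10 9)(1 7 4 8 5) = [2, 7, 10, 3, 8, 1, 6, 4, 5, 0, 9]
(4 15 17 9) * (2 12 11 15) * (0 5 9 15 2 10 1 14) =(0 5 9 4 10 1 14)(2 12 11)(15 17) =[5, 14, 12, 3, 10, 9, 6, 7, 8, 4, 1, 2, 11, 13, 0, 17, 16, 15]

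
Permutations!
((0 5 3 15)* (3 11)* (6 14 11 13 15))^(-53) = (0 15 13 5)(3 11 14 6) = [15, 1, 2, 11, 4, 0, 3, 7, 8, 9, 10, 14, 12, 5, 6, 13]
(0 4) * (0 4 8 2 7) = (0 8 2 7) = [8, 1, 7, 3, 4, 5, 6, 0, 2]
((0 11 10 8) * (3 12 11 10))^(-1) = (0 8 10)(3 11 12) = [8, 1, 2, 11, 4, 5, 6, 7, 10, 9, 0, 12, 3]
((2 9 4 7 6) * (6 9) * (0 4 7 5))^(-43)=(0 5 4)(2 6)(7 9)=[5, 1, 6, 3, 0, 4, 2, 9, 8, 7]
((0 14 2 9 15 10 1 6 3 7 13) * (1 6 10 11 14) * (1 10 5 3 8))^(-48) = (0 3 8)(1 10 7)(2 15 14 9 11)(5 6 13) = [3, 10, 15, 8, 4, 6, 13, 1, 0, 11, 7, 2, 12, 5, 9, 14]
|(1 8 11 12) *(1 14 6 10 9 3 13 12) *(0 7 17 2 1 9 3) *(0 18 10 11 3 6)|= 10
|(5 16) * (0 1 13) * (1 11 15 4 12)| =14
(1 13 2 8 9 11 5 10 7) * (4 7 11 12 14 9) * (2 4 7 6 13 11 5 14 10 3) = [0, 11, 8, 2, 6, 3, 13, 1, 7, 12, 5, 14, 10, 4, 9] = (1 11 14 9 12 10 5 3 2 8 7)(4 6 13)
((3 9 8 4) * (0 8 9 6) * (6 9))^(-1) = (0 6 9 3 4 8) = [6, 1, 2, 4, 8, 5, 9, 7, 0, 3]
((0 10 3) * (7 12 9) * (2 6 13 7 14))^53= (0 3 10)(2 12 6 9 13 14 7)= [3, 1, 12, 10, 4, 5, 9, 2, 8, 13, 0, 11, 6, 14, 7]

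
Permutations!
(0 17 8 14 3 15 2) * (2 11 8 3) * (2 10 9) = (0 17 3 15 11 8 14 10 9 2) = [17, 1, 0, 15, 4, 5, 6, 7, 14, 2, 9, 8, 12, 13, 10, 11, 16, 3]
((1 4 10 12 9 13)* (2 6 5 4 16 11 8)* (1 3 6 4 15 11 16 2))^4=(16)(1 12 6 8 10 3 11 4 13 15 2 9 5)=[0, 12, 9, 11, 13, 1, 8, 7, 10, 5, 3, 4, 6, 15, 14, 2, 16]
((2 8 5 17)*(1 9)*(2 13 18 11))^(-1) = (1 9)(2 11 18 13 17 5 8) = [0, 9, 11, 3, 4, 8, 6, 7, 2, 1, 10, 18, 12, 17, 14, 15, 16, 5, 13]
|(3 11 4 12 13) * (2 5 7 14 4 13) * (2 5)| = |(3 11 13)(4 12 5 7 14)| = 15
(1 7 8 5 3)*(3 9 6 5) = [0, 7, 2, 1, 4, 9, 5, 8, 3, 6] = (1 7 8 3)(5 9 6)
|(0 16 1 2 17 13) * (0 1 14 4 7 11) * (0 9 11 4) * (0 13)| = 14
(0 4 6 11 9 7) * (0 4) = (4 6 11 9 7) = [0, 1, 2, 3, 6, 5, 11, 4, 8, 7, 10, 9]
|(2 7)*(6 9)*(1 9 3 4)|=10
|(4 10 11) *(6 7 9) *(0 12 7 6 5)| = 15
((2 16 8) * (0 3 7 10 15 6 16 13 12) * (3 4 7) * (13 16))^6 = [13, 1, 2, 3, 12, 5, 10, 0, 8, 9, 4, 11, 6, 15, 14, 7, 16] = (16)(0 13 15 7)(4 12 6 10)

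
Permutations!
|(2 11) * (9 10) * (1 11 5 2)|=|(1 11)(2 5)(9 10)|=2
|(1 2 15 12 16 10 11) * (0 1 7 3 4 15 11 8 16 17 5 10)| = |(0 1 2 11 7 3 4 15 12 17 5 10 8 16)| = 14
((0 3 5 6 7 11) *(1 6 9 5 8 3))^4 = (0 11 7 6 1) = [11, 0, 2, 3, 4, 5, 1, 6, 8, 9, 10, 7]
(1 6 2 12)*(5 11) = [0, 6, 12, 3, 4, 11, 2, 7, 8, 9, 10, 5, 1] = (1 6 2 12)(5 11)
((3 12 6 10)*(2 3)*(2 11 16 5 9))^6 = (2 16 6)(3 5 10)(9 11 12) = [0, 1, 16, 5, 4, 10, 2, 7, 8, 11, 3, 12, 9, 13, 14, 15, 6]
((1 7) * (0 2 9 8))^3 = (0 8 9 2)(1 7) = [8, 7, 0, 3, 4, 5, 6, 1, 9, 2]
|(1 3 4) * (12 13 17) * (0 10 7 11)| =|(0 10 7 11)(1 3 4)(12 13 17)| =12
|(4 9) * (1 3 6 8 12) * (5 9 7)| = 20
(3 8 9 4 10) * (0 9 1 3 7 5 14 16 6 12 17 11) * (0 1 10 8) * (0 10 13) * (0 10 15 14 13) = (0 9 4 8)(1 3 15 14 16 6 12 17 11)(5 13 10 7) = [9, 3, 2, 15, 8, 13, 12, 5, 0, 4, 7, 1, 17, 10, 16, 14, 6, 11]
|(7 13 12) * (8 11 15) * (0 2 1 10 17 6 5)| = |(0 2 1 10 17 6 5)(7 13 12)(8 11 15)| = 21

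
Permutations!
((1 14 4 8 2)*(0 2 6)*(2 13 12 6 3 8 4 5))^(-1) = [6, 2, 5, 8, 4, 14, 12, 7, 3, 9, 10, 11, 13, 0, 1] = (0 6 12 13)(1 2 5 14)(3 8)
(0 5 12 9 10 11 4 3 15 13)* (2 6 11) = (0 5 12 9 10 2 6 11 4 3 15 13) = [5, 1, 6, 15, 3, 12, 11, 7, 8, 10, 2, 4, 9, 0, 14, 13]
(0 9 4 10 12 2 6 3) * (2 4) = (0 9 2 6 3)(4 10 12) = [9, 1, 6, 0, 10, 5, 3, 7, 8, 2, 12, 11, 4]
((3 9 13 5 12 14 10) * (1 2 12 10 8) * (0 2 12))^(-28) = (14)(3 13 10 9 5) = [0, 1, 2, 13, 4, 3, 6, 7, 8, 5, 9, 11, 12, 10, 14]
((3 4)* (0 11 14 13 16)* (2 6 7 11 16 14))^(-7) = (0 16)(2 6 7 11)(3 4)(13 14) = [16, 1, 6, 4, 3, 5, 7, 11, 8, 9, 10, 2, 12, 14, 13, 15, 0]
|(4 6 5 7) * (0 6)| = |(0 6 5 7 4)| = 5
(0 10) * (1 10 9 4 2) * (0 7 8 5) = (0 9 4 2 1 10 7 8 5) = [9, 10, 1, 3, 2, 0, 6, 8, 5, 4, 7]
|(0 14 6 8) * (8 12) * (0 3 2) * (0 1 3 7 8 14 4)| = |(0 4)(1 3 2)(6 12 14)(7 8)| = 6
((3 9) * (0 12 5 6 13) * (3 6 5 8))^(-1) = [13, 1, 2, 8, 4, 5, 9, 7, 12, 3, 10, 11, 0, 6] = (0 13 6 9 3 8 12)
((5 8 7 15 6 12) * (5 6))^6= (5 7)(8 15)= [0, 1, 2, 3, 4, 7, 6, 5, 15, 9, 10, 11, 12, 13, 14, 8]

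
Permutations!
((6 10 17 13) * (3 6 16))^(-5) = [0, 1, 2, 6, 4, 5, 10, 7, 8, 9, 17, 11, 12, 16, 14, 15, 3, 13] = (3 6 10 17 13 16)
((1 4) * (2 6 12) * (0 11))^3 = (12)(0 11)(1 4) = [11, 4, 2, 3, 1, 5, 6, 7, 8, 9, 10, 0, 12]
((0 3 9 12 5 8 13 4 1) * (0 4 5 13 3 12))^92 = [12, 1, 2, 9, 4, 8, 6, 7, 3, 0, 10, 11, 13, 5] = (0 12 13 5 8 3 9)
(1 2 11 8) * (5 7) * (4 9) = (1 2 11 8)(4 9)(5 7) = [0, 2, 11, 3, 9, 7, 6, 5, 1, 4, 10, 8]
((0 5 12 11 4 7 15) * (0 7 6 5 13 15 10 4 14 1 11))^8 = (0 12 5 6 4 10 7 15 13)(1 14 11) = [12, 14, 2, 3, 10, 6, 4, 15, 8, 9, 7, 1, 5, 0, 11, 13]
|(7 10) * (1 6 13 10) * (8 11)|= 10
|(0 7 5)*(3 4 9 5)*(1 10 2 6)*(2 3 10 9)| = |(0 7 10 3 4 2 6 1 9 5)| = 10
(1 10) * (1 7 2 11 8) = (1 10 7 2 11 8) = [0, 10, 11, 3, 4, 5, 6, 2, 1, 9, 7, 8]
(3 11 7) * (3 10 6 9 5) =(3 11 7 10 6 9 5) =[0, 1, 2, 11, 4, 3, 9, 10, 8, 5, 6, 7]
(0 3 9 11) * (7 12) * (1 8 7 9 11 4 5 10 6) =(0 3 11)(1 8 7 12 9 4 5 10 6) =[3, 8, 2, 11, 5, 10, 1, 12, 7, 4, 6, 0, 9]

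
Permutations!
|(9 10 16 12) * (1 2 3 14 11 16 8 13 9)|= |(1 2 3 14 11 16 12)(8 13 9 10)|= 28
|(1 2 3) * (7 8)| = 6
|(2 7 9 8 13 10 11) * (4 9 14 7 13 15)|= 4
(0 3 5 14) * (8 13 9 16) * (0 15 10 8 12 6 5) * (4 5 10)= (0 3)(4 5 14 15)(6 10 8 13 9 16 12)= [3, 1, 2, 0, 5, 14, 10, 7, 13, 16, 8, 11, 6, 9, 15, 4, 12]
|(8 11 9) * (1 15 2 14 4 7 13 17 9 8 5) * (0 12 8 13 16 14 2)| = |(0 12 8 11 13 17 9 5 1 15)(4 7 16 14)| = 20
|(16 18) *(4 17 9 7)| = 4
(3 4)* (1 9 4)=(1 9 4 3)=[0, 9, 2, 1, 3, 5, 6, 7, 8, 4]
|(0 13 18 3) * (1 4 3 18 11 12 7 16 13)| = 20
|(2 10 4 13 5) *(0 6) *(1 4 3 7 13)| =6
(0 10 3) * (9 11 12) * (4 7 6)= [10, 1, 2, 0, 7, 5, 4, 6, 8, 11, 3, 12, 9]= (0 10 3)(4 7 6)(9 11 12)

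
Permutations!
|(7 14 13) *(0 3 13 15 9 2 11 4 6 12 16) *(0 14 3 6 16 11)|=|(0 6 12 11 4 16 14 15 9 2)(3 13 7)|=30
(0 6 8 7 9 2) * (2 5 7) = [6, 1, 0, 3, 4, 7, 8, 9, 2, 5] = (0 6 8 2)(5 7 9)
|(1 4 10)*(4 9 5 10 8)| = 4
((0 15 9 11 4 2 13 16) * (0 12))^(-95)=(0 4 12 11 16 9 13 15 2)=[4, 1, 0, 3, 12, 5, 6, 7, 8, 13, 10, 16, 11, 15, 14, 2, 9]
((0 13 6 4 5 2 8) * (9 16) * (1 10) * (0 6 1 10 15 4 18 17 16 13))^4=(1 2 17)(4 6 9)(5 18 13)(8 16 15)=[0, 2, 17, 3, 6, 18, 9, 7, 16, 4, 10, 11, 12, 5, 14, 8, 15, 1, 13]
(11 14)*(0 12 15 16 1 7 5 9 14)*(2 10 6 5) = (0 12 15 16 1 7 2 10 6 5 9 14 11) = [12, 7, 10, 3, 4, 9, 5, 2, 8, 14, 6, 0, 15, 13, 11, 16, 1]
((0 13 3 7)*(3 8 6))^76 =(0 3 8)(6 13 7) =[3, 1, 2, 8, 4, 5, 13, 6, 0, 9, 10, 11, 12, 7]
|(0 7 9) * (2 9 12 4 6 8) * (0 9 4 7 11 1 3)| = |(0 11 1 3)(2 4 6 8)(7 12)| = 4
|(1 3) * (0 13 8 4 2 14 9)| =|(0 13 8 4 2 14 9)(1 3)| =14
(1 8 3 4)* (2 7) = (1 8 3 4)(2 7) = [0, 8, 7, 4, 1, 5, 6, 2, 3]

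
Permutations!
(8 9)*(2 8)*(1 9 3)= (1 9 2 8 3)= [0, 9, 8, 1, 4, 5, 6, 7, 3, 2]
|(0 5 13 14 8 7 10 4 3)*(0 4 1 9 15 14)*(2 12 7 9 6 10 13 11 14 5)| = 30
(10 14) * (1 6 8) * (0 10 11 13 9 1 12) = [10, 6, 2, 3, 4, 5, 8, 7, 12, 1, 14, 13, 0, 9, 11] = (0 10 14 11 13 9 1 6 8 12)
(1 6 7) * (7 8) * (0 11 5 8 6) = (0 11 5 8 7 1) = [11, 0, 2, 3, 4, 8, 6, 1, 7, 9, 10, 5]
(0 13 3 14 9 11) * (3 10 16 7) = [13, 1, 2, 14, 4, 5, 6, 3, 8, 11, 16, 0, 12, 10, 9, 15, 7] = (0 13 10 16 7 3 14 9 11)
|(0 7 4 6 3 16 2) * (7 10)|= 8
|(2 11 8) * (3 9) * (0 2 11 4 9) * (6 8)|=15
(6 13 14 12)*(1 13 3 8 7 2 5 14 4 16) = (1 13 4 16)(2 5 14 12 6 3 8 7) = [0, 13, 5, 8, 16, 14, 3, 2, 7, 9, 10, 11, 6, 4, 12, 15, 1]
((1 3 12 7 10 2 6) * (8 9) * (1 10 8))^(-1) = (1 9 8 7 12 3)(2 10 6) = [0, 9, 10, 1, 4, 5, 2, 12, 7, 8, 6, 11, 3]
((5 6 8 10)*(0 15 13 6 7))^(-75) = (0 10 13 7 8 15 5 6) = [10, 1, 2, 3, 4, 6, 0, 8, 15, 9, 13, 11, 12, 7, 14, 5]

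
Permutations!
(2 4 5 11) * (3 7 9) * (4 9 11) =(2 9 3 7 11)(4 5) =[0, 1, 9, 7, 5, 4, 6, 11, 8, 3, 10, 2]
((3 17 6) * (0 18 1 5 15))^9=(0 15 5 1 18)=[15, 18, 2, 3, 4, 1, 6, 7, 8, 9, 10, 11, 12, 13, 14, 5, 16, 17, 0]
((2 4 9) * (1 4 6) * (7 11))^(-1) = (1 6 2 9 4)(7 11) = [0, 6, 9, 3, 1, 5, 2, 11, 8, 4, 10, 7]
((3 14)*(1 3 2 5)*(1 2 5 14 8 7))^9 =(14)(1 3 8 7) =[0, 3, 2, 8, 4, 5, 6, 1, 7, 9, 10, 11, 12, 13, 14]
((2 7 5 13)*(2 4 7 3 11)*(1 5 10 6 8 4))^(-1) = (1 13 5)(2 11 3)(4 8 6 10 7) = [0, 13, 11, 2, 8, 1, 10, 4, 6, 9, 7, 3, 12, 5]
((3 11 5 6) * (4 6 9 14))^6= (3 6 4 14 9 5 11)= [0, 1, 2, 6, 14, 11, 4, 7, 8, 5, 10, 3, 12, 13, 9]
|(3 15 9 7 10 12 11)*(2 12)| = 8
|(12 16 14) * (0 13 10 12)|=|(0 13 10 12 16 14)|=6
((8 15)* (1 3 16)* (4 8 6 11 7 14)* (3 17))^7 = (1 16 3 17) = [0, 16, 2, 17, 4, 5, 6, 7, 8, 9, 10, 11, 12, 13, 14, 15, 3, 1]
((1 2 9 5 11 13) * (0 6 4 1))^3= (0 1 5)(2 11 6)(4 9 13)= [1, 5, 11, 3, 9, 0, 2, 7, 8, 13, 10, 6, 12, 4]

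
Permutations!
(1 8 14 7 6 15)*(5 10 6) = (1 8 14 7 5 10 6 15) = [0, 8, 2, 3, 4, 10, 15, 5, 14, 9, 6, 11, 12, 13, 7, 1]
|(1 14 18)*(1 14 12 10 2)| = |(1 12 10 2)(14 18)| = 4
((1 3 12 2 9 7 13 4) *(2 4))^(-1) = (1 4 12 3)(2 13 7 9) = [0, 4, 13, 1, 12, 5, 6, 9, 8, 2, 10, 11, 3, 7]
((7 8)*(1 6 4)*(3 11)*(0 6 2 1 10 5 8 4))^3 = [6, 2, 1, 11, 8, 4, 0, 5, 10, 9, 7, 3] = (0 6)(1 2)(3 11)(4 8 10 7 5)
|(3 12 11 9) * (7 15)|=4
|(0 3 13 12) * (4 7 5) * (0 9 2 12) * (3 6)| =|(0 6 3 13)(2 12 9)(4 7 5)| =12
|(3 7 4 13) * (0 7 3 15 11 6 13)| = 12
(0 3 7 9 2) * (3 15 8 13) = (0 15 8 13 3 7 9 2) = [15, 1, 0, 7, 4, 5, 6, 9, 13, 2, 10, 11, 12, 3, 14, 8]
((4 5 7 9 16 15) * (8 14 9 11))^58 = (4 8 15 11 16 7 9 5 14) = [0, 1, 2, 3, 8, 14, 6, 9, 15, 5, 10, 16, 12, 13, 4, 11, 7]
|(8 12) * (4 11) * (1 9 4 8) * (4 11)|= |(1 9 11 8 12)|= 5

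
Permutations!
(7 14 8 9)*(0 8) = (0 8 9 7 14) = [8, 1, 2, 3, 4, 5, 6, 14, 9, 7, 10, 11, 12, 13, 0]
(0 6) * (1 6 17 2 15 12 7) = (0 17 2 15 12 7 1 6) = [17, 6, 15, 3, 4, 5, 0, 1, 8, 9, 10, 11, 7, 13, 14, 12, 16, 2]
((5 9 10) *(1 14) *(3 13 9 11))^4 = (14)(3 5 9)(10 13 11) = [0, 1, 2, 5, 4, 9, 6, 7, 8, 3, 13, 10, 12, 11, 14]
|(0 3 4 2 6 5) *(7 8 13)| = 6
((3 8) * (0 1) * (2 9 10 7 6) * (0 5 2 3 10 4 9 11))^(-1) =(0 11 2 5 1)(3 6 7 10 8)(4 9) =[11, 0, 5, 6, 9, 1, 7, 10, 3, 4, 8, 2]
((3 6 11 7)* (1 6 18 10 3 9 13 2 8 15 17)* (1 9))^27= (18)(1 7 11 6)(2 17)(8 9)(13 15)= [0, 7, 17, 3, 4, 5, 1, 11, 9, 8, 10, 6, 12, 15, 14, 13, 16, 2, 18]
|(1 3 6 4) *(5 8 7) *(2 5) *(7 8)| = 12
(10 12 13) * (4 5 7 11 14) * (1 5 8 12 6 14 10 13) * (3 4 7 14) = (1 5 14 7 11 10 6 3 4 8 12) = [0, 5, 2, 4, 8, 14, 3, 11, 12, 9, 6, 10, 1, 13, 7]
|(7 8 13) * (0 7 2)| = |(0 7 8 13 2)| = 5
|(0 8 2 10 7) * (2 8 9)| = 5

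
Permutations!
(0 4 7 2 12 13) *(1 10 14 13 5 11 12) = (0 4 7 2 1 10 14 13)(5 11 12) = [4, 10, 1, 3, 7, 11, 6, 2, 8, 9, 14, 12, 5, 0, 13]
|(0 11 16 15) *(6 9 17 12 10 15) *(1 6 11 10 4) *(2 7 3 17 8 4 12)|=|(0 10 15)(1 6 9 8 4)(2 7 3 17)(11 16)|=60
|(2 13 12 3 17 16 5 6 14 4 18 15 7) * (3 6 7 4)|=|(2 13 12 6 14 3 17 16 5 7)(4 18 15)|=30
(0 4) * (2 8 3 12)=(0 4)(2 8 3 12)=[4, 1, 8, 12, 0, 5, 6, 7, 3, 9, 10, 11, 2]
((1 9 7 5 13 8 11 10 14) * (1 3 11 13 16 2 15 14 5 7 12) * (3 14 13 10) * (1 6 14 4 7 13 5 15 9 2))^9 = (1 8 6 16 13 12 5 7 9 15 4 2 10 14)(3 11) = [0, 8, 10, 11, 2, 7, 16, 9, 6, 15, 14, 3, 5, 12, 1, 4, 13]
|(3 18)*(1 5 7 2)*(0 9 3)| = 4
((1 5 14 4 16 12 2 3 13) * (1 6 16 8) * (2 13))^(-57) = [0, 4, 3, 2, 5, 8, 13, 7, 14, 9, 10, 11, 16, 12, 1, 15, 6] = (1 4 5 8 14)(2 3)(6 13 12 16)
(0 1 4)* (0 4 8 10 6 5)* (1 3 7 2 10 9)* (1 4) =(0 3 7 2 10 6 5)(1 8 9 4) =[3, 8, 10, 7, 1, 0, 5, 2, 9, 4, 6]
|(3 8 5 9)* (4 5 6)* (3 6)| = 4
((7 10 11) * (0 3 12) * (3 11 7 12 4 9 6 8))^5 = (0 12 11)(7 10) = [12, 1, 2, 3, 4, 5, 6, 10, 8, 9, 7, 0, 11]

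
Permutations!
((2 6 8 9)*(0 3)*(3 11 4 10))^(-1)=(0 3 10 4 11)(2 9 8 6)=[3, 1, 9, 10, 11, 5, 2, 7, 6, 8, 4, 0]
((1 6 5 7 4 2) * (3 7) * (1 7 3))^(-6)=(7)=[0, 1, 2, 3, 4, 5, 6, 7]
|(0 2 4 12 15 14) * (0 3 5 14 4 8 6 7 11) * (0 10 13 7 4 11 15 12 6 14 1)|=|(0 2 8 14 3 5 1)(4 6)(7 15 11 10 13)|=70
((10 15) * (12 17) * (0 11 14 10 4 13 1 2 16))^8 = (17)(0 2 13 15 14)(1 4 10 11 16) = [2, 4, 13, 3, 10, 5, 6, 7, 8, 9, 11, 16, 12, 15, 0, 14, 1, 17]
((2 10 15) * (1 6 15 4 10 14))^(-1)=(1 14 2 15 6)(4 10)=[0, 14, 15, 3, 10, 5, 1, 7, 8, 9, 4, 11, 12, 13, 2, 6]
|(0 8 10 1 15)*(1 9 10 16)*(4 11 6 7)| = |(0 8 16 1 15)(4 11 6 7)(9 10)| = 20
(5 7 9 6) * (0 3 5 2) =(0 3 5 7 9 6 2) =[3, 1, 0, 5, 4, 7, 2, 9, 8, 6]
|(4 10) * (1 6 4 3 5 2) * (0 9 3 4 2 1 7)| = 8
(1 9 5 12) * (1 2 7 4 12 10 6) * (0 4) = (0 4 12 2 7)(1 9 5 10 6) = [4, 9, 7, 3, 12, 10, 1, 0, 8, 5, 6, 11, 2]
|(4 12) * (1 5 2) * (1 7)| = |(1 5 2 7)(4 12)| = 4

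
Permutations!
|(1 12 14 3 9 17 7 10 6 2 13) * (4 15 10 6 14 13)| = |(1 12 13)(2 4 15 10 14 3 9 17 7 6)| = 30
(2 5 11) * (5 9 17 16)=(2 9 17 16 5 11)=[0, 1, 9, 3, 4, 11, 6, 7, 8, 17, 10, 2, 12, 13, 14, 15, 5, 16]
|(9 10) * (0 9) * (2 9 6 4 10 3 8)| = 4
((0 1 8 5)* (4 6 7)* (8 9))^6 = (0 1 9 8 5) = [1, 9, 2, 3, 4, 0, 6, 7, 5, 8]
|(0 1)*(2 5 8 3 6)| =|(0 1)(2 5 8 3 6)| =10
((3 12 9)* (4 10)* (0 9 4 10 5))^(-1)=(0 5 4 12 3 9)=[5, 1, 2, 9, 12, 4, 6, 7, 8, 0, 10, 11, 3]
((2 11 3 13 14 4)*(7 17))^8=[0, 1, 3, 14, 11, 5, 6, 7, 8, 9, 10, 13, 12, 4, 2, 15, 16, 17]=(17)(2 3 14)(4 11 13)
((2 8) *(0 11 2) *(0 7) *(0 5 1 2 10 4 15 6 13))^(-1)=(0 13 6 15 4 10 11)(1 5 7 8 2)=[13, 5, 1, 3, 10, 7, 15, 8, 2, 9, 11, 0, 12, 6, 14, 4]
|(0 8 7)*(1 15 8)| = 5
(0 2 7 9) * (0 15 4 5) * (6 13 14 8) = (0 2 7 9 15 4 5)(6 13 14 8) = [2, 1, 7, 3, 5, 0, 13, 9, 6, 15, 10, 11, 12, 14, 8, 4]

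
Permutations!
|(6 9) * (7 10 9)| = 4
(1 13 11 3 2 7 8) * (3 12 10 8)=(1 13 11 12 10 8)(2 7 3)=[0, 13, 7, 2, 4, 5, 6, 3, 1, 9, 8, 12, 10, 11]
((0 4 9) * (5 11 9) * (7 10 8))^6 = (0 4 5 11 9) = [4, 1, 2, 3, 5, 11, 6, 7, 8, 0, 10, 9]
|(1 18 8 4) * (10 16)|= |(1 18 8 4)(10 16)|= 4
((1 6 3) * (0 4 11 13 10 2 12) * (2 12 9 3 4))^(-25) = (0 13 6 9 12 11 1 2 10 4 3) = [13, 2, 10, 0, 3, 5, 9, 7, 8, 12, 4, 1, 11, 6]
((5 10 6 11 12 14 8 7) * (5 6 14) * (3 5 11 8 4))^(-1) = (3 4 14 10 5)(6 7 8)(11 12) = [0, 1, 2, 4, 14, 3, 7, 8, 6, 9, 5, 12, 11, 13, 10]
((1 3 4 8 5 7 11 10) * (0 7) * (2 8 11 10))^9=(0 5 8 2 11 4 3 1 10 7)=[5, 10, 11, 1, 3, 8, 6, 0, 2, 9, 7, 4]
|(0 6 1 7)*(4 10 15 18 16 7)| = |(0 6 1 4 10 15 18 16 7)| = 9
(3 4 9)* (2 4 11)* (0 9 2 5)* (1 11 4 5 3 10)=(0 9 10 1 11 3 4 2 5)=[9, 11, 5, 4, 2, 0, 6, 7, 8, 10, 1, 3]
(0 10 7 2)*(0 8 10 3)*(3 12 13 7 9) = (0 12 13 7 2 8 10 9 3) = [12, 1, 8, 0, 4, 5, 6, 2, 10, 3, 9, 11, 13, 7]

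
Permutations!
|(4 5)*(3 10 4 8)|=5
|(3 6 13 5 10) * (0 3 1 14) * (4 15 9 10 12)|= 12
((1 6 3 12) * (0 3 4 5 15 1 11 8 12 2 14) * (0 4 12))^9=(0 12 15 14)(1 4 3 11)(2 8 6 5)=[12, 4, 8, 11, 3, 2, 5, 7, 6, 9, 10, 1, 15, 13, 0, 14]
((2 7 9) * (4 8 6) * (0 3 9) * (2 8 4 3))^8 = (9)(0 7 2) = [7, 1, 0, 3, 4, 5, 6, 2, 8, 9]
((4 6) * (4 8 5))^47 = (4 5 8 6) = [0, 1, 2, 3, 5, 8, 4, 7, 6]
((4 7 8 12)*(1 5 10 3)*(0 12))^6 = (0 12 4 7 8)(1 10)(3 5) = [12, 10, 2, 5, 7, 3, 6, 8, 0, 9, 1, 11, 4]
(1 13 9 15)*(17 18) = [0, 13, 2, 3, 4, 5, 6, 7, 8, 15, 10, 11, 12, 9, 14, 1, 16, 18, 17] = (1 13 9 15)(17 18)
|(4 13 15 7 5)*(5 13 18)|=|(4 18 5)(7 13 15)|=3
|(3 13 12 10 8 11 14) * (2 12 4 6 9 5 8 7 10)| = |(2 12)(3 13 4 6 9 5 8 11 14)(7 10)| = 18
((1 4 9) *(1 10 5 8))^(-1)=(1 8 5 10 9 4)=[0, 8, 2, 3, 1, 10, 6, 7, 5, 4, 9]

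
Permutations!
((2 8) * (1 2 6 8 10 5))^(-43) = (1 2 10 5)(6 8) = [0, 2, 10, 3, 4, 1, 8, 7, 6, 9, 5]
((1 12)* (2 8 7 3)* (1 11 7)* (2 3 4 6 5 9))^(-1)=[0, 8, 9, 3, 7, 6, 4, 11, 2, 5, 10, 12, 1]=(1 8 2 9 5 6 4 7 11 12)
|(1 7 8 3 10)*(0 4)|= |(0 4)(1 7 8 3 10)|= 10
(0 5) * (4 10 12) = (0 5)(4 10 12) = [5, 1, 2, 3, 10, 0, 6, 7, 8, 9, 12, 11, 4]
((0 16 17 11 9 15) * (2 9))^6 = (0 15 9 2 11 17 16) = [15, 1, 11, 3, 4, 5, 6, 7, 8, 2, 10, 17, 12, 13, 14, 9, 0, 16]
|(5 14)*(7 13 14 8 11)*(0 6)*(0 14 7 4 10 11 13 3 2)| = 9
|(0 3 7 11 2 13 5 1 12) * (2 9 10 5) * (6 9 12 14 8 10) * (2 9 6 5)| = |(0 3 7 11 12)(1 14 8 10 2 13 9 5)| = 40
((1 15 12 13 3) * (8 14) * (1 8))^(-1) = (1 14 8 3 13 12 15) = [0, 14, 2, 13, 4, 5, 6, 7, 3, 9, 10, 11, 15, 12, 8, 1]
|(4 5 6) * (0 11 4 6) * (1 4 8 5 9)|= 12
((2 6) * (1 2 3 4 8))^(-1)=(1 8 4 3 6 2)=[0, 8, 1, 6, 3, 5, 2, 7, 4]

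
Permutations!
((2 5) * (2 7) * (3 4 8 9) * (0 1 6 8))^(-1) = [4, 0, 7, 9, 3, 2, 1, 5, 6, 8] = (0 4 3 9 8 6 1)(2 7 5)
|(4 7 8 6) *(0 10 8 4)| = 4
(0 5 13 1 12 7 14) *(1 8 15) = (0 5 13 8 15 1 12 7 14) = [5, 12, 2, 3, 4, 13, 6, 14, 15, 9, 10, 11, 7, 8, 0, 1]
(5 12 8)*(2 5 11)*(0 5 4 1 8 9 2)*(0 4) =(0 5 12 9 2)(1 8 11 4) =[5, 8, 0, 3, 1, 12, 6, 7, 11, 2, 10, 4, 9]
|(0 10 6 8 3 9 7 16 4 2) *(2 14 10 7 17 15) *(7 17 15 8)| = |(0 17 8 3 9 15 2)(4 14 10 6 7 16)| = 42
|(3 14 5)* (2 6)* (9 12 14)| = 10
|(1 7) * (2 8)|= |(1 7)(2 8)|= 2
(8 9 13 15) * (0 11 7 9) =[11, 1, 2, 3, 4, 5, 6, 9, 0, 13, 10, 7, 12, 15, 14, 8] =(0 11 7 9 13 15 8)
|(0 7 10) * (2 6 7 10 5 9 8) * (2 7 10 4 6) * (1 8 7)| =|(0 4 6 10)(1 8)(5 9 7)| =12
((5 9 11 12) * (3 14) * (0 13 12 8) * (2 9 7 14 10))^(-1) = (0 8 11 9 2 10 3 14 7 5 12 13) = [8, 1, 10, 14, 4, 12, 6, 5, 11, 2, 3, 9, 13, 0, 7]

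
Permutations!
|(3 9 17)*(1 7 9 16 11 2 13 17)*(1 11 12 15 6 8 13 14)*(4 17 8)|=|(1 7 9 11 2 14)(3 16 12 15 6 4 17)(8 13)|=42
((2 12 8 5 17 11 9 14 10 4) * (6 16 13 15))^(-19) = (2 12 8 5 17 11 9 14 10 4)(6 16 13 15) = [0, 1, 12, 3, 2, 17, 16, 7, 5, 14, 4, 9, 8, 15, 10, 6, 13, 11]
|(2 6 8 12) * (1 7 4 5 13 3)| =12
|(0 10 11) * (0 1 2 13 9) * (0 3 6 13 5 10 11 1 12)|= |(0 11 12)(1 2 5 10)(3 6 13 9)|= 12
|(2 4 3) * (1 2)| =4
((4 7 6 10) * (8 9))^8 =(10) =[0, 1, 2, 3, 4, 5, 6, 7, 8, 9, 10]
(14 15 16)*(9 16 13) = [0, 1, 2, 3, 4, 5, 6, 7, 8, 16, 10, 11, 12, 9, 15, 13, 14] = (9 16 14 15 13)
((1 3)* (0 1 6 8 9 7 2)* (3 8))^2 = (0 8 7)(1 9 2) = [8, 9, 1, 3, 4, 5, 6, 0, 7, 2]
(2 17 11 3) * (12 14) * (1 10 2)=(1 10 2 17 11 3)(12 14)=[0, 10, 17, 1, 4, 5, 6, 7, 8, 9, 2, 3, 14, 13, 12, 15, 16, 11]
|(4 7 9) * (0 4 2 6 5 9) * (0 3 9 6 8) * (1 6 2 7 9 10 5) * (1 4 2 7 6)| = |(0 2 8)(3 10 5 7)(4 9 6)| = 12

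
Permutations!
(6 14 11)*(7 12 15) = [0, 1, 2, 3, 4, 5, 14, 12, 8, 9, 10, 6, 15, 13, 11, 7] = (6 14 11)(7 12 15)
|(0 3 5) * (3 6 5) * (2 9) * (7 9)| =|(0 6 5)(2 7 9)| =3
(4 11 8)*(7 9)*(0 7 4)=(0 7 9 4 11 8)=[7, 1, 2, 3, 11, 5, 6, 9, 0, 4, 10, 8]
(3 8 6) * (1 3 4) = (1 3 8 6 4) = [0, 3, 2, 8, 1, 5, 4, 7, 6]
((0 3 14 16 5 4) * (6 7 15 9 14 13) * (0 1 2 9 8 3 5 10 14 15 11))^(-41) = [7, 5, 4, 15, 0, 11, 3, 13, 9, 1, 14, 6, 12, 8, 16, 2, 10] = (0 7 13 8 9 1 5 11 6 3 15 2 4)(10 14 16)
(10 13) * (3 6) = (3 6)(10 13) = [0, 1, 2, 6, 4, 5, 3, 7, 8, 9, 13, 11, 12, 10]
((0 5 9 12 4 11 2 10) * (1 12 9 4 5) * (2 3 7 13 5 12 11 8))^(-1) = [10, 0, 8, 11, 5, 13, 6, 3, 4, 9, 2, 1, 12, 7] = (0 10 2 8 4 5 13 7 3 11 1)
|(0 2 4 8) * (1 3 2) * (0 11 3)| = 10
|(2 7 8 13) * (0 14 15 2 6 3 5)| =|(0 14 15 2 7 8 13 6 3 5)| =10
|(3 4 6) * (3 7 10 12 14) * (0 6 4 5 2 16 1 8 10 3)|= 12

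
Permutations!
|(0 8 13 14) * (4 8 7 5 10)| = 8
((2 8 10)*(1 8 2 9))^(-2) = (1 10)(8 9) = [0, 10, 2, 3, 4, 5, 6, 7, 9, 8, 1]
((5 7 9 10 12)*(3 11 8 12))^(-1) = (3 10 9 7 5 12 8 11) = [0, 1, 2, 10, 4, 12, 6, 5, 11, 7, 9, 3, 8]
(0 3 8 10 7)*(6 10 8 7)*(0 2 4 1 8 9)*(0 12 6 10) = (0 3 7 2 4 1 8 9 12 6) = [3, 8, 4, 7, 1, 5, 0, 2, 9, 12, 10, 11, 6]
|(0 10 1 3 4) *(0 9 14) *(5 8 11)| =21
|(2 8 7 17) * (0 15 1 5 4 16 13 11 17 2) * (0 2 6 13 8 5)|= |(0 15 1)(2 5 4 16 8 7 6 13 11 17)|= 30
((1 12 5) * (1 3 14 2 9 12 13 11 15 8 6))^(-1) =(1 6 8 15 11 13)(2 14 3 5 12 9) =[0, 6, 14, 5, 4, 12, 8, 7, 15, 2, 10, 13, 9, 1, 3, 11]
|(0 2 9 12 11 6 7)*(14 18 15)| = |(0 2 9 12 11 6 7)(14 18 15)| = 21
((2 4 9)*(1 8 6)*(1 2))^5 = (1 9 4 2 6 8) = [0, 9, 6, 3, 2, 5, 8, 7, 1, 4]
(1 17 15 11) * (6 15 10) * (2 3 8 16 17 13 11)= (1 13 11)(2 3 8 16 17 10 6 15)= [0, 13, 3, 8, 4, 5, 15, 7, 16, 9, 6, 1, 12, 11, 14, 2, 17, 10]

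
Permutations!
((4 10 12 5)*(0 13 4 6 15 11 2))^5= (0 5)(2 12)(4 15)(6 13)(10 11)= [5, 1, 12, 3, 15, 0, 13, 7, 8, 9, 11, 10, 2, 6, 14, 4]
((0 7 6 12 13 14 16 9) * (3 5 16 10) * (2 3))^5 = (0 14 16 12 3 7 10 9 13 5 6 2) = [14, 1, 0, 7, 4, 6, 2, 10, 8, 13, 9, 11, 3, 5, 16, 15, 12]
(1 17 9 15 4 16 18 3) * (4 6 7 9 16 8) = (1 17 16 18 3)(4 8)(6 7 9 15) = [0, 17, 2, 1, 8, 5, 7, 9, 4, 15, 10, 11, 12, 13, 14, 6, 18, 16, 3]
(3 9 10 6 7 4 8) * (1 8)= (1 8 3 9 10 6 7 4)= [0, 8, 2, 9, 1, 5, 7, 4, 3, 10, 6]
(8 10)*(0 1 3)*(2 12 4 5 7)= (0 1 3)(2 12 4 5 7)(8 10)= [1, 3, 12, 0, 5, 7, 6, 2, 10, 9, 8, 11, 4]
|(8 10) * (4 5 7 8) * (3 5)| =6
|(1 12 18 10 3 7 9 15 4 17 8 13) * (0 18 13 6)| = 33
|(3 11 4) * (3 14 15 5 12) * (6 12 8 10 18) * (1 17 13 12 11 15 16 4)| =|(1 17 13 12 3 15 5 8 10 18 6 11)(4 14 16)| =12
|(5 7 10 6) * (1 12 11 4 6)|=8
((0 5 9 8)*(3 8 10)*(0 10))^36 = (10) = [0, 1, 2, 3, 4, 5, 6, 7, 8, 9, 10]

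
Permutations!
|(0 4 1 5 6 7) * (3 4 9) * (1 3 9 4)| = |(9)(0 4 3 1 5 6 7)| = 7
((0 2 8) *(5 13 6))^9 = (13) = [0, 1, 2, 3, 4, 5, 6, 7, 8, 9, 10, 11, 12, 13]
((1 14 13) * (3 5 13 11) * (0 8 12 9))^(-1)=(0 9 12 8)(1 13 5 3 11 14)=[9, 13, 2, 11, 4, 3, 6, 7, 0, 12, 10, 14, 8, 5, 1]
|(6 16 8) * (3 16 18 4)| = |(3 16 8 6 18 4)| = 6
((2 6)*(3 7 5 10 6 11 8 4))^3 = [0, 1, 4, 10, 5, 2, 8, 6, 7, 9, 11, 3] = (2 4 5)(3 10 11)(6 8 7)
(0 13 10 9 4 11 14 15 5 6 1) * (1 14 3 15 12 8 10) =(0 13 1)(3 15 5 6 14 12 8 10 9 4 11) =[13, 0, 2, 15, 11, 6, 14, 7, 10, 4, 9, 3, 8, 1, 12, 5]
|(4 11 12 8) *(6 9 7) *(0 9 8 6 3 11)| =|(0 9 7 3 11 12 6 8 4)| =9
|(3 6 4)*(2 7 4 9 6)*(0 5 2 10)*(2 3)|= 12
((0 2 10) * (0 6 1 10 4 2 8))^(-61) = (0 8)(1 6 10)(2 4) = [8, 6, 4, 3, 2, 5, 10, 7, 0, 9, 1]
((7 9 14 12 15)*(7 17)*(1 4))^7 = (1 4)(7 9 14 12 15 17) = [0, 4, 2, 3, 1, 5, 6, 9, 8, 14, 10, 11, 15, 13, 12, 17, 16, 7]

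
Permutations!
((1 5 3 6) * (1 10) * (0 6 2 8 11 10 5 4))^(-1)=(0 4 1 10 11 8 2 3 5 6)=[4, 10, 3, 5, 1, 6, 0, 7, 2, 9, 11, 8]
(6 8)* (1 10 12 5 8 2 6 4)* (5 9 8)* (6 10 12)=(1 12 9 8 4)(2 10 6)=[0, 12, 10, 3, 1, 5, 2, 7, 4, 8, 6, 11, 9]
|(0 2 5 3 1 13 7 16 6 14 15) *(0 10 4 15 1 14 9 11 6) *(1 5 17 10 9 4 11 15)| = 66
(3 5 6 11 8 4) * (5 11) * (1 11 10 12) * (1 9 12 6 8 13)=(1 11 13)(3 10 6 5 8 4)(9 12)=[0, 11, 2, 10, 3, 8, 5, 7, 4, 12, 6, 13, 9, 1]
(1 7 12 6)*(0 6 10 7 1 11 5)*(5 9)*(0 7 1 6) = (1 6 11 9 5 7 12 10) = [0, 6, 2, 3, 4, 7, 11, 12, 8, 5, 1, 9, 10]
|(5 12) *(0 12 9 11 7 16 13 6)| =|(0 12 5 9 11 7 16 13 6)| =9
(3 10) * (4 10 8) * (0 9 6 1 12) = (0 9 6 1 12)(3 8 4 10) = [9, 12, 2, 8, 10, 5, 1, 7, 4, 6, 3, 11, 0]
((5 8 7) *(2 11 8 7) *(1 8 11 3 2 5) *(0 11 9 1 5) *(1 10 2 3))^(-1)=[8, 2, 10, 3, 4, 7, 6, 5, 1, 11, 9, 0]=(0 8 1 2 10 9 11)(5 7)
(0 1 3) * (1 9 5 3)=(0 9 5 3)=[9, 1, 2, 0, 4, 3, 6, 7, 8, 5]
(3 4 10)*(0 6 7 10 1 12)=[6, 12, 2, 4, 1, 5, 7, 10, 8, 9, 3, 11, 0]=(0 6 7 10 3 4 1 12)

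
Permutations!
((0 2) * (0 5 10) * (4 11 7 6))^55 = [10, 1, 0, 3, 6, 2, 7, 11, 8, 9, 5, 4] = (0 10 5 2)(4 6 7 11)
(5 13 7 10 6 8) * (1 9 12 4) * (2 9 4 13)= (1 4)(2 9 12 13 7 10 6 8 5)= [0, 4, 9, 3, 1, 2, 8, 10, 5, 12, 6, 11, 13, 7]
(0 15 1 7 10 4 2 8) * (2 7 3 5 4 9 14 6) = (0 15 1 3 5 4 7 10 9 14 6 2 8) = [15, 3, 8, 5, 7, 4, 2, 10, 0, 14, 9, 11, 12, 13, 6, 1]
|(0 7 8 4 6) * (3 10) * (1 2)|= 10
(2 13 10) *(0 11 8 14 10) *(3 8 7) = (0 11 7 3 8 14 10 2 13) = [11, 1, 13, 8, 4, 5, 6, 3, 14, 9, 2, 7, 12, 0, 10]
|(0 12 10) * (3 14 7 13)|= |(0 12 10)(3 14 7 13)|= 12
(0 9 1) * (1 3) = (0 9 3 1) = [9, 0, 2, 1, 4, 5, 6, 7, 8, 3]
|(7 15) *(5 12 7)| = |(5 12 7 15)| = 4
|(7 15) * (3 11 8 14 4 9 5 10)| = 8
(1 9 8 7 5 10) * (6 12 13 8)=(1 9 6 12 13 8 7 5 10)=[0, 9, 2, 3, 4, 10, 12, 5, 7, 6, 1, 11, 13, 8]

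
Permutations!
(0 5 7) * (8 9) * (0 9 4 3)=(0 5 7 9 8 4 3)=[5, 1, 2, 0, 3, 7, 6, 9, 4, 8]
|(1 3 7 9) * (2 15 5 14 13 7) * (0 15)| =|(0 15 5 14 13 7 9 1 3 2)| =10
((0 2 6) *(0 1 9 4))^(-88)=(0 6 9)(1 4 2)=[6, 4, 1, 3, 2, 5, 9, 7, 8, 0]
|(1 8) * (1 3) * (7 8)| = 4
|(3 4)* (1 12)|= |(1 12)(3 4)|= 2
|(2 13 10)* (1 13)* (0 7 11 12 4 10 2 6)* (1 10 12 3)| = |(0 7 11 3 1 13 2 10 6)(4 12)| = 18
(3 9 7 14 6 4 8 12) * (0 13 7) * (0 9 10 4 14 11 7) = (0 13)(3 10 4 8 12)(6 14)(7 11) = [13, 1, 2, 10, 8, 5, 14, 11, 12, 9, 4, 7, 3, 0, 6]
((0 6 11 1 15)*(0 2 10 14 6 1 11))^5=(0 14 2 1 6 10 15)=[14, 6, 1, 3, 4, 5, 10, 7, 8, 9, 15, 11, 12, 13, 2, 0]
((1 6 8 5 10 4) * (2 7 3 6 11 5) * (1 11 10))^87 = [0, 4, 3, 8, 5, 10, 2, 6, 7, 9, 11, 1] = (1 4 5 10 11)(2 3 8 7 6)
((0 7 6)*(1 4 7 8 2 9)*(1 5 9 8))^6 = (9)(0 1 4 7 6) = [1, 4, 2, 3, 7, 5, 0, 6, 8, 9]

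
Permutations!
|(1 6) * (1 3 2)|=4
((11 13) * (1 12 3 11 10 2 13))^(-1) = (1 11 3 12)(2 10 13) = [0, 11, 10, 12, 4, 5, 6, 7, 8, 9, 13, 3, 1, 2]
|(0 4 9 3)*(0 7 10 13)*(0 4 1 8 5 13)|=|(0 1 8 5 13 4 9 3 7 10)|=10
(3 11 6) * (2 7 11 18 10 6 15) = (2 7 11 15)(3 18 10 6) = [0, 1, 7, 18, 4, 5, 3, 11, 8, 9, 6, 15, 12, 13, 14, 2, 16, 17, 10]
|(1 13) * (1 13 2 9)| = |(13)(1 2 9)| = 3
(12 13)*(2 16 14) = (2 16 14)(12 13) = [0, 1, 16, 3, 4, 5, 6, 7, 8, 9, 10, 11, 13, 12, 2, 15, 14]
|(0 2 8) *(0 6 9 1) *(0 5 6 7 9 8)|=6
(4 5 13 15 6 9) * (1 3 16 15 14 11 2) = [0, 3, 1, 16, 5, 13, 9, 7, 8, 4, 10, 2, 12, 14, 11, 6, 15] = (1 3 16 15 6 9 4 5 13 14 11 2)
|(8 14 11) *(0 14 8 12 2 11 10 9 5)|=|(0 14 10 9 5)(2 11 12)|=15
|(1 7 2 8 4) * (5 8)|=|(1 7 2 5 8 4)|=6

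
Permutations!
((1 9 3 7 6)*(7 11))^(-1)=(1 6 7 11 3 9)=[0, 6, 2, 9, 4, 5, 7, 11, 8, 1, 10, 3]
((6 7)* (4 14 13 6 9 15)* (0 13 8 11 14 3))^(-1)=(0 3 4 15 9 7 6 13)(8 14 11)=[3, 1, 2, 4, 15, 5, 13, 6, 14, 7, 10, 8, 12, 0, 11, 9]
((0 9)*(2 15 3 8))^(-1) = (0 9)(2 8 3 15) = [9, 1, 8, 15, 4, 5, 6, 7, 3, 0, 10, 11, 12, 13, 14, 2]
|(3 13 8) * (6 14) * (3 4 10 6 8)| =10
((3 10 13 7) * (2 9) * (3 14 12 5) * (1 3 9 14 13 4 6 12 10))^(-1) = [0, 3, 9, 1, 10, 12, 4, 13, 8, 5, 14, 11, 6, 7, 2] = (1 3)(2 9 5 12 6 4 10 14)(7 13)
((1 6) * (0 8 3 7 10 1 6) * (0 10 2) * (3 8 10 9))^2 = (0 1 3 2 10 9 7) = [1, 3, 10, 2, 4, 5, 6, 0, 8, 7, 9]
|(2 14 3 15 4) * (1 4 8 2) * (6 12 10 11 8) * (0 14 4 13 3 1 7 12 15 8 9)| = |(0 14 1 13 3 8 2 4 7 12 10 11 9)(6 15)| = 26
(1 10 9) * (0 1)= [1, 10, 2, 3, 4, 5, 6, 7, 8, 0, 9]= (0 1 10 9)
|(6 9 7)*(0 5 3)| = |(0 5 3)(6 9 7)| = 3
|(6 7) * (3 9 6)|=4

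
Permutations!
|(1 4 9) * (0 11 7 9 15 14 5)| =|(0 11 7 9 1 4 15 14 5)| =9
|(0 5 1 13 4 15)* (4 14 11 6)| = |(0 5 1 13 14 11 6 4 15)| = 9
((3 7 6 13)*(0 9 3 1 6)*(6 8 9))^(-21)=(0 1 3 6 8 7 13 9)=[1, 3, 2, 6, 4, 5, 8, 13, 7, 0, 10, 11, 12, 9]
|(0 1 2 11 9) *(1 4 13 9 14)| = 4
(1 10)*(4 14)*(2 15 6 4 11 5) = (1 10)(2 15 6 4 14 11 5) = [0, 10, 15, 3, 14, 2, 4, 7, 8, 9, 1, 5, 12, 13, 11, 6]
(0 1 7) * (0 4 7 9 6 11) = [1, 9, 2, 3, 7, 5, 11, 4, 8, 6, 10, 0] = (0 1 9 6 11)(4 7)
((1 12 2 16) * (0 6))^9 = (0 6)(1 12 2 16) = [6, 12, 16, 3, 4, 5, 0, 7, 8, 9, 10, 11, 2, 13, 14, 15, 1]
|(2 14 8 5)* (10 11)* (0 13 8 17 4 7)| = |(0 13 8 5 2 14 17 4 7)(10 11)| = 18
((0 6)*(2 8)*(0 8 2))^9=(8)=[0, 1, 2, 3, 4, 5, 6, 7, 8]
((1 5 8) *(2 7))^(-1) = (1 8 5)(2 7) = [0, 8, 7, 3, 4, 1, 6, 2, 5]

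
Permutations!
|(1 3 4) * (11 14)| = |(1 3 4)(11 14)| = 6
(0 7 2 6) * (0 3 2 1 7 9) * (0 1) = (0 9 1 7)(2 6 3) = [9, 7, 6, 2, 4, 5, 3, 0, 8, 1]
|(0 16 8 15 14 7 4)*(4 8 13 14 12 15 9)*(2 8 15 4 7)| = 11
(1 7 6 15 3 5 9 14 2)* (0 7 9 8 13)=(0 7 6 15 3 5 8 13)(1 9 14 2)=[7, 9, 1, 5, 4, 8, 15, 6, 13, 14, 10, 11, 12, 0, 2, 3]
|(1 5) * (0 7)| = |(0 7)(1 5)| = 2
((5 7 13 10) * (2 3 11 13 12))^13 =[0, 1, 5, 7, 4, 11, 6, 13, 8, 9, 3, 12, 10, 2] =(2 5 11 12 10 3 7 13)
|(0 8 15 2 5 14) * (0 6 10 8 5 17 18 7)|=|(0 5 14 6 10 8 15 2 17 18 7)|=11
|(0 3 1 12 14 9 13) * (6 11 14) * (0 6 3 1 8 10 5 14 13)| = 9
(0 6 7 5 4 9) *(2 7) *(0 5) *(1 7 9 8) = (0 6 2 9 5 4 8 1 7) = [6, 7, 9, 3, 8, 4, 2, 0, 1, 5]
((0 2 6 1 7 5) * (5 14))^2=[6, 14, 1, 3, 4, 2, 7, 5, 8, 9, 10, 11, 12, 13, 0]=(0 6 7 5 2 1 14)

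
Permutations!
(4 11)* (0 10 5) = (0 10 5)(4 11) = [10, 1, 2, 3, 11, 0, 6, 7, 8, 9, 5, 4]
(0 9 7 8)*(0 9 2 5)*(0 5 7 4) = (0 2 7 8 9 4) = [2, 1, 7, 3, 0, 5, 6, 8, 9, 4]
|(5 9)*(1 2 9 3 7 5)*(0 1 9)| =|(9)(0 1 2)(3 7 5)| =3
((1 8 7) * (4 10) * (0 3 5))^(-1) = [5, 7, 2, 0, 10, 3, 6, 8, 1, 9, 4] = (0 5 3)(1 7 8)(4 10)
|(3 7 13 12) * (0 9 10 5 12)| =8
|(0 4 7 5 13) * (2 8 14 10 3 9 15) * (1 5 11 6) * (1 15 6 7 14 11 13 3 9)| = |(0 4 14 10 9 6 15 2 8 11 7 13)(1 5 3)| = 12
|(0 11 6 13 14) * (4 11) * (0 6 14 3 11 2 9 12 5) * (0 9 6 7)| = |(0 4 2 6 13 3 11 14 7)(5 9 12)| = 9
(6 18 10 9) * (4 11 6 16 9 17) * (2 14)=[0, 1, 14, 3, 11, 5, 18, 7, 8, 16, 17, 6, 12, 13, 2, 15, 9, 4, 10]=(2 14)(4 11 6 18 10 17)(9 16)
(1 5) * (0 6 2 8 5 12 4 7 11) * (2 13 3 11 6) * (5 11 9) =[2, 12, 8, 9, 7, 1, 13, 6, 11, 5, 10, 0, 4, 3] =(0 2 8 11)(1 12 4 7 6 13 3 9 5)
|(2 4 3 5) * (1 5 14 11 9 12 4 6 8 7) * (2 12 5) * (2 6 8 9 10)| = |(1 6 9 5 12 4 3 14 11 10 2 8 7)| = 13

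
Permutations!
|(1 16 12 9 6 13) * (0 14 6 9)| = |(0 14 6 13 1 16 12)| = 7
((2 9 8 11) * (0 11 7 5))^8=(0 11 2 9 8 7 5)=[11, 1, 9, 3, 4, 0, 6, 5, 7, 8, 10, 2]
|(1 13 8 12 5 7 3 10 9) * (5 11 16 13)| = |(1 5 7 3 10 9)(8 12 11 16 13)| = 30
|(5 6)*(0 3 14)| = 6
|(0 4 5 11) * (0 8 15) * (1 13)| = 6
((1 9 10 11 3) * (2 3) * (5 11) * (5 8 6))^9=[0, 1, 2, 3, 4, 5, 6, 7, 8, 9, 10, 11]=(11)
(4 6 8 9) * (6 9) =(4 9)(6 8) =[0, 1, 2, 3, 9, 5, 8, 7, 6, 4]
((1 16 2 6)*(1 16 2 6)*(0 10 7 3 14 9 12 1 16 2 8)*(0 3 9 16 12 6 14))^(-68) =(16)(0 7 6 12 8)(1 3 10 9 2) =[7, 3, 1, 10, 4, 5, 12, 6, 0, 2, 9, 11, 8, 13, 14, 15, 16]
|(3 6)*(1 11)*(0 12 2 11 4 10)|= |(0 12 2 11 1 4 10)(3 6)|= 14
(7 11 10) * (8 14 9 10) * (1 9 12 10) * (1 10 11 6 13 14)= [0, 9, 2, 3, 4, 5, 13, 6, 1, 10, 7, 8, 11, 14, 12]= (1 9 10 7 6 13 14 12 11 8)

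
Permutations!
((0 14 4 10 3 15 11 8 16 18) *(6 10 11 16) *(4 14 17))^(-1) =(0 18 16 15 3 10 6 8 11 4 17) =[18, 1, 2, 10, 17, 5, 8, 7, 11, 9, 6, 4, 12, 13, 14, 3, 15, 0, 16]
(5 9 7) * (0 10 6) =[10, 1, 2, 3, 4, 9, 0, 5, 8, 7, 6] =(0 10 6)(5 9 7)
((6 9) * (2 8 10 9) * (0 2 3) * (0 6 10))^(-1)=(0 8 2)(3 6)(9 10)=[8, 1, 0, 6, 4, 5, 3, 7, 2, 10, 9]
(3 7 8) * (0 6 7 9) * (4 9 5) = (0 6 7 8 3 5 4 9) = [6, 1, 2, 5, 9, 4, 7, 8, 3, 0]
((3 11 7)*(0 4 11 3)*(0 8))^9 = (0 8 7 11 4) = [8, 1, 2, 3, 0, 5, 6, 11, 7, 9, 10, 4]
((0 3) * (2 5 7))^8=(2 7 5)=[0, 1, 7, 3, 4, 2, 6, 5]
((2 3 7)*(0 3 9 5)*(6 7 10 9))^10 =(10)(2 6 7) =[0, 1, 6, 3, 4, 5, 7, 2, 8, 9, 10]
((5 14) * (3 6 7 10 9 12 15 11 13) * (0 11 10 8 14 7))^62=(0 13 6 11 3)(5 8)(7 14)(9 15)(10 12)=[13, 1, 2, 0, 4, 8, 11, 14, 5, 15, 12, 3, 10, 6, 7, 9]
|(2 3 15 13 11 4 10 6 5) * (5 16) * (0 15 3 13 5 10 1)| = 24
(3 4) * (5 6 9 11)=(3 4)(5 6 9 11)=[0, 1, 2, 4, 3, 6, 9, 7, 8, 11, 10, 5]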